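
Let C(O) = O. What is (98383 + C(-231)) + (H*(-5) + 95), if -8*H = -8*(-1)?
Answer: 98252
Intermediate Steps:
H = -1 (H = -(-1)*(-1) = -⅛*8 = -1)
(98383 + C(-231)) + (H*(-5) + 95) = (98383 - 231) + (-1*(-5) + 95) = 98152 + (5 + 95) = 98152 + 100 = 98252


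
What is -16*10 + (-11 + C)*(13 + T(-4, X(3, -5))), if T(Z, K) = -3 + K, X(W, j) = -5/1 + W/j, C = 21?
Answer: -116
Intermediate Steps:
X(W, j) = -5 + W/j (X(W, j) = -5*1 + W/j = -5 + W/j)
-16*10 + (-11 + C)*(13 + T(-4, X(3, -5))) = -16*10 + (-11 + 21)*(13 + (-3 + (-5 + 3/(-5)))) = -160 + 10*(13 + (-3 + (-5 + 3*(-1/5)))) = -160 + 10*(13 + (-3 + (-5 - 3/5))) = -160 + 10*(13 + (-3 - 28/5)) = -160 + 10*(13 - 43/5) = -160 + 10*(22/5) = -160 + 44 = -116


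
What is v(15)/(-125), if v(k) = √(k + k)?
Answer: -√30/125 ≈ -0.043818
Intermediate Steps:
v(k) = √2*√k (v(k) = √(2*k) = √2*√k)
v(15)/(-125) = (√2*√15)/(-125) = √30*(-1/125) = -√30/125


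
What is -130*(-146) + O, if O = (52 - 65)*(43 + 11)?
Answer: 18278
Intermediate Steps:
O = -702 (O = -13*54 = -702)
-130*(-146) + O = -130*(-146) - 702 = 18980 - 702 = 18278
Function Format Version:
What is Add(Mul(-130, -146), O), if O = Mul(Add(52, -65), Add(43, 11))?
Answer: 18278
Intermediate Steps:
O = -702 (O = Mul(-13, 54) = -702)
Add(Mul(-130, -146), O) = Add(Mul(-130, -146), -702) = Add(18980, -702) = 18278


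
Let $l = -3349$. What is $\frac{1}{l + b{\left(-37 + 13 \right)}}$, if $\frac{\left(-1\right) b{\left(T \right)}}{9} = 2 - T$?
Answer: $- \frac{1}{3583} \approx -0.0002791$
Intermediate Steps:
$b{\left(T \right)} = -18 + 9 T$ ($b{\left(T \right)} = - 9 \left(2 - T\right) = -18 + 9 T$)
$\frac{1}{l + b{\left(-37 + 13 \right)}} = \frac{1}{-3349 + \left(-18 + 9 \left(-37 + 13\right)\right)} = \frac{1}{-3349 + \left(-18 + 9 \left(-24\right)\right)} = \frac{1}{-3349 - 234} = \frac{1}{-3583} = - \frac{1}{3583}$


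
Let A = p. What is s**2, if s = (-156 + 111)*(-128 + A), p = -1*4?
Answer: 35283600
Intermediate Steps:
p = -4
A = -4
s = 5940 (s = (-156 + 111)*(-128 - 4) = -45*(-132) = 5940)
s**2 = 5940**2 = 35283600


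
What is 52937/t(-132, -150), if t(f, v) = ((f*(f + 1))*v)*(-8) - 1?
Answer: 52937/20750399 ≈ 0.0025511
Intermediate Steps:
t(f, v) = -1 - 8*f*v*(1 + f) (t(f, v) = ((f*(1 + f))*v)*(-8) - 1 = (f*v*(1 + f))*(-8) - 1 = -8*f*v*(1 + f) - 1 = -1 - 8*f*v*(1 + f))
52937/t(-132, -150) = 52937/(-1 - 8*(-132)*(-150) - 8*(-150)*(-132)²) = 52937/(-1 - 158400 - 8*(-150)*17424) = 52937/(-1 - 158400 + 20908800) = 52937/20750399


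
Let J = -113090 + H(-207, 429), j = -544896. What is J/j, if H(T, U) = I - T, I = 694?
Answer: 10199/49536 ≈ 0.20589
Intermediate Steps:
H(T, U) = 694 - T
J = -112189 (J = -113090 + (694 - 1*(-207)) = -113090 + (694 + 207) = -113090 + 901 = -112189)
J/j = -112189/(-544896) = -112189*(-1/544896) = 10199/49536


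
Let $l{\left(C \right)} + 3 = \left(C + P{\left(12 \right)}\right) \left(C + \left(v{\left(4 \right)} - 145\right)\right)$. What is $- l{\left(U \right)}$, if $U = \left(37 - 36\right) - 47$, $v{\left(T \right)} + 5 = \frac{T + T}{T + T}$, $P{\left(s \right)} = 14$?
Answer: $-6237$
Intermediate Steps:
$v{\left(T \right)} = -4$ ($v{\left(T \right)} = -5 + \frac{T + T}{T + T} = -5 + \frac{2 T}{2 T} = -5 + 2 T \frac{1}{2 T} = -5 + 1 = -4$)
$U = -46$ ($U = \left(37 - 36\right) - 47 = 1 - 47 = -46$)
$l{\left(C \right)} = -3 + \left(-149 + C\right) \left(14 + C\right)$ ($l{\left(C \right)} = -3 + \left(C + 14\right) \left(C - 149\right) = -3 + \left(14 + C\right) \left(C - 149\right) = -3 + \left(14 + C\right) \left(-149 + C\right) = -3 + \left(-149 + C\right) \left(14 + C\right)$)
$- l{\left(U \right)} = - (-2089 + \left(-46\right)^{2} - -6210) = - (-2089 + 2116 + 6210) = \left(-1\right) 6237 = -6237$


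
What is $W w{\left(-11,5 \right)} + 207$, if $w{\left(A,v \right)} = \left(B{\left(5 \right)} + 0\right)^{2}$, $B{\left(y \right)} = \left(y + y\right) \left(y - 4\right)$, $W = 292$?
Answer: $29407$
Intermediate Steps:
$B{\left(y \right)} = 2 y \left(-4 + y\right)$
$w{\left(A,v \right)} = 100$ ($w{\left(A,v \right)} = \left(2 \cdot 5 \left(-4 + 5\right) + 0\right)^{2} = \left(2 \cdot 5 \cdot 1 + 0\right)^{2} = \left(10 + 0\right)^{2} = 10^{2} = 100$)
$W w{\left(-11,5 \right)} + 207 = 292 \cdot 100 + 207 = 29200 + 207 = 29407$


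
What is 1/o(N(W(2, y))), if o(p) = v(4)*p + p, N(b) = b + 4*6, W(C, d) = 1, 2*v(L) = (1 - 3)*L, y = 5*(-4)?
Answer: -1/75 ≈ -0.013333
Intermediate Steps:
y = -20
v(L) = -L (v(L) = ((1 - 3)*L)/2 = (-2*L)/2 = -L)
N(b) = 24 + b (N(b) = b + 24 = 24 + b)
o(p) = -3*p (o(p) = (-1*4)*p + p = -4*p + p = -3*p)
1/o(N(W(2, y))) = 1/(-3*(24 + 1)) = 1/(-3*25) = 1/(-75) = -1/75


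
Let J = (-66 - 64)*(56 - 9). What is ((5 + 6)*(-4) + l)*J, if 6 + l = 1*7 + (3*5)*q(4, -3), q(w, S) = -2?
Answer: 446030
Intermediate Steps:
J = -6110 (J = -130*47 = -6110)
l = -29 (l = -6 + (1*7 + (3*5)*(-2)) = -6 + (7 + 15*(-2)) = -6 + (7 - 30) = -6 - 23 = -29)
((5 + 6)*(-4) + l)*J = ((5 + 6)*(-4) - 29)*(-6110) = (11*(-4) - 29)*(-6110) = (-44 - 29)*(-6110) = -73*(-6110) = 446030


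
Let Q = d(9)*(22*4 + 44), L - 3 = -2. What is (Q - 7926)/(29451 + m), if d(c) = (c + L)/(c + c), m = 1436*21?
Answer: -23558/178821 ≈ -0.13174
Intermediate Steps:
L = 1 (L = 3 - 2 = 1)
m = 30156
d(c) = (1 + c)/(2*c) (d(c) = (c + 1)/(c + c) = (1 + c)/((2*c)) = (1 + c)*(1/(2*c)) = (1 + c)/(2*c))
Q = 220/3 (Q = ((1/2)*(1 + 9)/9)*(22*4 + 44) = ((1/2)*(1/9)*10)*(88 + 44) = (5/9)*132 = 220/3 ≈ 73.333)
(Q - 7926)/(29451 + m) = (220/3 - 7926)/(29451 + 30156) = -23558/3/59607 = -23558/3*1/59607 = -23558/178821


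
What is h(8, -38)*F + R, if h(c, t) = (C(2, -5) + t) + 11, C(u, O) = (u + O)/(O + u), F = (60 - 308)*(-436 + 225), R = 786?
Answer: -1359742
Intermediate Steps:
F = 52328 (F = -248*(-211) = 52328)
C(u, O) = 1 (C(u, O) = (O + u)/(O + u) = 1)
h(c, t) = 12 + t (h(c, t) = (1 + t) + 11 = 12 + t)
h(8, -38)*F + R = (12 - 38)*52328 + 786 = -26*52328 + 786 = -1360528 + 786 = -1359742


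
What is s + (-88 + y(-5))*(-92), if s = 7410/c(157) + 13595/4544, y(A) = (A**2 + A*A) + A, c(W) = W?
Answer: 2858047503/713408 ≈ 4006.2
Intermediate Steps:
y(A) = A + 2*A**2 (y(A) = (A**2 + A**2) + A = 2*A**2 + A = A + 2*A**2)
s = 35805455/713408 (s = 7410/157 + 13595/4544 = 35805455/713408 ≈ 50.189)
s + (-88 + y(-5))*(-92) = 35805455/713408 + (-88 - 5*(1 + 2*(-5)))*(-92) = 35805455/713408 + (-88 - 5*(1 - 10))*(-92) = 35805455/713408 + (-88 - 5*(-9))*(-92) = 35805455/713408 + (-88 + 45)*(-92) = 35805455/713408 - 43*(-92) = 35805455/713408 + 3956 = 2858047503/713408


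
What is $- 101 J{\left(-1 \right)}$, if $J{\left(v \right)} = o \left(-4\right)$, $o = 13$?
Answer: $5252$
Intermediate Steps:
$J{\left(v \right)} = -52$ ($J{\left(v \right)} = 13 \left(-4\right) = -52$)
$- 101 J{\left(-1 \right)} = \left(-101\right) \left(-52\right) = 5252$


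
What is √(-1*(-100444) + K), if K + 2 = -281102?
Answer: 2*I*√45165 ≈ 425.04*I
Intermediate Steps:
K = -281104 (K = -2 - 281102 = -281104)
√(-1*(-100444) + K) = √(-1*(-100444) - 281104) = √(100444 - 281104) = √(-180660) = 2*I*√45165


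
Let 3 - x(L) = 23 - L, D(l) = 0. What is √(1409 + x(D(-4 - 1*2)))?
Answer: √1389 ≈ 37.269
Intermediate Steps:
x(L) = -20 + L (x(L) = 3 - (23 - L) = 3 + (-23 + L) = -20 + L)
√(1409 + x(D(-4 - 1*2))) = √(1409 + (-20 + 0)) = √(1409 - 20) = √1389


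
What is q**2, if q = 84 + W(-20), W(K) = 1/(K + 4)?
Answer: 1803649/256 ≈ 7045.5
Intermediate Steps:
W(K) = 1/(4 + K)
q = 1343/16 (q = 84 + 1/(4 - 20) = 84 + 1/(-16) = 84 - 1/16 = 1343/16 ≈ 83.938)
q**2 = (1343/16)**2 = 1803649/256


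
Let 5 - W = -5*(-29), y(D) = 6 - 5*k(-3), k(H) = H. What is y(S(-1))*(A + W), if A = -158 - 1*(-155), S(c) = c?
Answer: -3003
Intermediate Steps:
y(D) = 21 (y(D) = 6 - 5*(-3) = 6 + 15 = 21)
A = -3 (A = -158 + 155 = -3)
W = -140 (W = 5 - (-5)*(-29) = 5 - 1*145 = 5 - 145 = -140)
y(S(-1))*(A + W) = 21*(-3 - 140) = 21*(-143) = -3003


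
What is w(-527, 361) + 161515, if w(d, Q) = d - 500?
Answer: 160488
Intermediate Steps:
w(d, Q) = -500 + d
w(-527, 361) + 161515 = (-500 - 527) + 161515 = -1027 + 161515 = 160488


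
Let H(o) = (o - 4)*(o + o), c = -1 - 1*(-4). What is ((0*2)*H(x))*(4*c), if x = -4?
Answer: 0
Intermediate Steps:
c = 3 (c = -1 + 4 = 3)
H(o) = 2*o*(-4 + o) (H(o) = (-4 + o)*(2*o) = 2*o*(-4 + o))
((0*2)*H(x))*(4*c) = ((0*2)*(2*(-4)*(-4 - 4)))*(4*3) = (0*(2*(-4)*(-8)))*12 = (0*64)*12 = 0*12 = 0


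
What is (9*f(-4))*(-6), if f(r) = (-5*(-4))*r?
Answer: 4320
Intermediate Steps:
f(r) = 20*r
(9*f(-4))*(-6) = (9*(20*(-4)))*(-6) = (9*(-80))*(-6) = -720*(-6) = 4320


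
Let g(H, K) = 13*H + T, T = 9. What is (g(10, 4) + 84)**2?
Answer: 49729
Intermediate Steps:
g(H, K) = 9 + 13*H (g(H, K) = 13*H + 9 = 9 + 13*H)
(g(10, 4) + 84)**2 = ((9 + 13*10) + 84)**2 = ((9 + 130) + 84)**2 = (139 + 84)**2 = 223**2 = 49729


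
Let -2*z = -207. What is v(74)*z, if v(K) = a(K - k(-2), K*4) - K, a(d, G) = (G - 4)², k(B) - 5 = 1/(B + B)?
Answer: 8817165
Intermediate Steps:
z = 207/2 (z = -½*(-207) = 207/2 ≈ 103.50)
k(B) = 5 + 1/(2*B) (k(B) = 5 + 1/(B + B) = 5 + 1/(2*B))
a(d, G) = (-4 + G)²
v(K) = (-4 + 4*K)² - K (v(K) = (-4 + K*4)² - K = (-4 + 4*K)² - K)
v(74)*z = (-1*74 + 16*(-1 + 74)²)*(207/2) = (-74 + 16*73²)*(207/2) = (-74 + 16*5329)*(207/2) = (-74 + 85264)*(207/2) = 85190*(207/2) = 8817165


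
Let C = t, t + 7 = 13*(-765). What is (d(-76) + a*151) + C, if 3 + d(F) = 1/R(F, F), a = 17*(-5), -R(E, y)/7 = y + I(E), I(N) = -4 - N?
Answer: -638119/28 ≈ -22790.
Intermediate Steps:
R(E, y) = 28 - 7*y + 7*E (R(E, y) = -7*(y + (-4 - E)) = -7*(-4 + y - E) = 28 - 7*y + 7*E)
a = -85
t = -9952 (t = -7 + 13*(-765) = -7 - 9945 = -9952)
C = -9952
d(F) = -83/28 (d(F) = -3 + 1/(28 - 7*F + 7*F) = -3 + 1/28 = -83/28)
(d(-76) + a*151) + C = (-83/28 - 85*151) - 9952 = (-83/28 - 12835) - 9952 = -359463/28 - 9952 = -638119/28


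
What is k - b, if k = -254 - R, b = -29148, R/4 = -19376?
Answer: 106398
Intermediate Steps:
R = -77504 (R = 4*(-19376) = -77504)
k = 77250 (k = -254 - 1*(-77504) = -254 + 77504 = 77250)
k - b = 77250 - 1*(-29148) = 77250 + 29148 = 106398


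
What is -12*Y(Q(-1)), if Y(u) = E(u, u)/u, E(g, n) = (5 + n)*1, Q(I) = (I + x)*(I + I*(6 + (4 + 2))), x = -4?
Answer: -168/13 ≈ -12.923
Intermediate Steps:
Q(I) = 13*I*(-4 + I) (Q(I) = (I - 4)*(I + I*(6 + (4 + 2))) = (-4 + I)*(I + I*(6 + 6)) = (-4 + I)*(I + I*12) = (-4 + I)*(I + 12*I) = (-4 + I)*(13*I) = 13*I*(-4 + I))
E(g, n) = 5 + n
Y(u) = (5 + u)/u
-12*Y(Q(-1)) = -12*(5 + 13*(-1)*(-4 - 1))/(13*(-1)*(-4 - 1)) = -12*(5 + 13*(-1)*(-5))/(13*(-1)*(-5)) = -12*(5 + 65)/65 = -12*70/65 = -12*14/13 = -168/13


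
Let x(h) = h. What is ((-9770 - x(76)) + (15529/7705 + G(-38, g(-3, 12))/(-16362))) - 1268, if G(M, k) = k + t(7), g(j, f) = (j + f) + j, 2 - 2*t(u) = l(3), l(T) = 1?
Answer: -2801758329049/252138420 ≈ -11112.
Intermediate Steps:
t(u) = 1/2 (t(u) = 1 - 1/2*1 = 1 - 1/2 = 1/2)
g(j, f) = f + 2*j (g(j, f) = (f + j) + j = f + 2*j)
G(M, k) = 1/2 + k (G(M, k) = k + 1/2 = 1/2 + k)
((-9770 - x(76)) + (15529/7705 + G(-38, g(-3, 12))/(-16362))) - 1268 = ((-9770 - 1*76) + (15529/7705 + (1/2 + (12 + 2*(-3)))/(-16362))) - 1268 = ((-9770 - 76) + (15529*(1/7705) + (1/2 + (12 - 6))*(-1/16362))) - 1268 = (-9846 + (15529/7705 + (1/2 + 6)*(-1/16362))) - 1268 = (-9846 + (15529/7705 + (13/2)*(-1/16362))) - 1268 = (-9846 + (15529/7705 - 13/32724)) - 1268 = (-9846 + 508070831/252138420) - 1268 = -2482046812489/252138420 - 1268 = -2801758329049/252138420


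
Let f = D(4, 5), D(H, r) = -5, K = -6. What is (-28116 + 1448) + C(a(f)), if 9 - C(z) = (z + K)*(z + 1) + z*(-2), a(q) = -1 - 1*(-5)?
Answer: -26641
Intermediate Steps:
f = -5
a(q) = 4 (a(q) = -1 + 5 = 4)
C(z) = 9 + 2*z - (1 + z)*(-6 + z) (C(z) = 9 - ((z - 6)*(z + 1) + z*(-2)) = 9 - ((-6 + z)*(1 + z) - 2*z) = 9 - ((1 + z)*(-6 + z) - 2*z) = 9 - (-2*z + (1 + z)*(-6 + z)) = 9 + (2*z - (1 + z)*(-6 + z)) = 9 + 2*z - (1 + z)*(-6 + z))
(-28116 + 1448) + C(a(f)) = (-28116 + 1448) + (15 - 1*4² + 7*4) = -26668 + (15 - 1*16 + 28) = -26668 + (15 - 16 + 28) = -26668 + 27 = -26641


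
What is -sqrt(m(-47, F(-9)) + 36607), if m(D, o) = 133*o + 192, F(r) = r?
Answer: -sqrt(35602) ≈ -188.68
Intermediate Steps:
m(D, o) = 192 + 133*o
-sqrt(m(-47, F(-9)) + 36607) = -sqrt((192 + 133*(-9)) + 36607) = -sqrt((192 - 1197) + 36607) = -sqrt(-1005 + 36607) = -sqrt(35602)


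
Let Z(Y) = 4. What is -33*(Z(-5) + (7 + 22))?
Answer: -1089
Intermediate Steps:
-33*(Z(-5) + (7 + 22)) = -33*(4 + (7 + 22)) = -33*(4 + 29) = -33*33 = -1089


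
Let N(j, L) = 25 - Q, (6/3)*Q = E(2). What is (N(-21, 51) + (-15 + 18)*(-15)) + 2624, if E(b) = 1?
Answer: 5207/2 ≈ 2603.5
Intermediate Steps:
Q = 1/2 (Q = (1/2)*1 = 1/2 ≈ 0.50000)
N(j, L) = 49/2 (N(j, L) = 25 - 1*1/2 = 25 - 1/2 = 49/2)
(N(-21, 51) + (-15 + 18)*(-15)) + 2624 = (49/2 + (-15 + 18)*(-15)) + 2624 = (49/2 + 3*(-15)) + 2624 = (49/2 - 45) + 2624 = -41/2 + 2624 = 5207/2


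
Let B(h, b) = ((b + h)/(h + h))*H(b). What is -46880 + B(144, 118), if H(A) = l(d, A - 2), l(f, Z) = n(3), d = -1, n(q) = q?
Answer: -2250109/48 ≈ -46877.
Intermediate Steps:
l(f, Z) = 3
H(A) = 3
B(h, b) = 3*(b + h)/(2*h) (B(h, b) = ((b + h)/(h + h))*3 = ((b + h)/((2*h)))*3 = ((b + h)*(1/(2*h)))*3 = ((b + h)/(2*h))*3 = 3*(b + h)/(2*h))
-46880 + B(144, 118) = -46880 + (3/2)*(118 + 144)/144 = -46880 + (3/2)*(1/144)*262 = -46880 + 131/48 = -2250109/48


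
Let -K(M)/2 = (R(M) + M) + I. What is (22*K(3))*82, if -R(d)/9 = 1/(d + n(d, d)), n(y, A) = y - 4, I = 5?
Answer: -12628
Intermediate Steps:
n(y, A) = -4 + y
R(d) = -9/(-4 + 2*d) (R(d) = -9/(d + (-4 + d)) = -9/(-4 + 2*d))
K(M) = -10 - 2*M + 18/(-4 + 2*M) (K(M) = -2*((-9/(-4 + 2*M) + M) + 5) = -2*((M - 9/(-4 + 2*M)) + 5) = -2*(5 + M - 9/(-4 + 2*M)) = -10 - 2*M + 18/(-4 + 2*M))
(22*K(3))*82 = (22*((29 - 6*3 - 2*3**2)/(-2 + 3)))*82 = (22*((29 - 18 - 2*9)/1))*82 = (22*(1*(29 - 18 - 18)))*82 = (22*(1*(-7)))*82 = (22*(-7))*82 = -154*82 = -12628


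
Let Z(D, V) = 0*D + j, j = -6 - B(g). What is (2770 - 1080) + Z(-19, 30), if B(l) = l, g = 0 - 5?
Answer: 1689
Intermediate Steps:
g = -5
j = -1 (j = -6 - 1*(-5) = -6 + 5 = -1)
Z(D, V) = -1 (Z(D, V) = 0*D - 1 = 0 - 1 = -1)
(2770 - 1080) + Z(-19, 30) = (2770 - 1080) - 1 = 1690 - 1 = 1689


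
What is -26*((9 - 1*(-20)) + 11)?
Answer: -1040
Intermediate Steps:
-26*((9 - 1*(-20)) + 11) = -26*((9 + 20) + 11) = -26*(29 + 11) = -26*40 = -1040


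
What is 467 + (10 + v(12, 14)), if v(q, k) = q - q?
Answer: 477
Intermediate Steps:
v(q, k) = 0
467 + (10 + v(12, 14)) = 467 + (10 + 0) = 467 + 10 = 477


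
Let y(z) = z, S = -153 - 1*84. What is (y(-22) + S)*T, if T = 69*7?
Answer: -125097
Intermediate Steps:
T = 483
S = -237 (S = -153 - 84 = -237)
(y(-22) + S)*T = (-22 - 237)*483 = -259*483 = -125097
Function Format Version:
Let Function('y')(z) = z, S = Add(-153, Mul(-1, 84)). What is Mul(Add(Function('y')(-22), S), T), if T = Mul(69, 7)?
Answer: -125097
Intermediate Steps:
T = 483
S = -237 (S = Add(-153, -84) = -237)
Mul(Add(Function('y')(-22), S), T) = Mul(Add(-22, -237), 483) = Mul(-259, 483) = -125097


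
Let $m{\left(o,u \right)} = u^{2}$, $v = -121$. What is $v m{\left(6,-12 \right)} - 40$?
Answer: $-17464$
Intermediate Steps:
$v m{\left(6,-12 \right)} - 40 = - 121 \left(-12\right)^{2} - 40 = \left(-121\right) 144 - 40 = -17424 - 40 = -17464$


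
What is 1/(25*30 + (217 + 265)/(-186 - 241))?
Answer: 427/319768 ≈ 0.0013353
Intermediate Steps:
1/(25*30 + (217 + 265)/(-186 - 241)) = 1/(750 + 482/(-427)) = 1/(750 + 482*(-1/427)) = 1/(750 - 482/427) = 1/(319768/427) = 427/319768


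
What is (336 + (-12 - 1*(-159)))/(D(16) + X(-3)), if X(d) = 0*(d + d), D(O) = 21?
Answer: 23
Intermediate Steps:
X(d) = 0 (X(d) = 0*(2*d) = 0)
(336 + (-12 - 1*(-159)))/(D(16) + X(-3)) = (336 + (-12 - 1*(-159)))/(21 + 0) = (336 + (-12 + 159))/21 = (336 + 147)*(1/21) = 483*(1/21) = 23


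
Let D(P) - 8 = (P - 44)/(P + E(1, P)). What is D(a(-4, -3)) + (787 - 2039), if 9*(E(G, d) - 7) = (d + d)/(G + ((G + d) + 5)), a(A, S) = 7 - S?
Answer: -3265726/2621 ≈ -1246.0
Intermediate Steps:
E(G, d) = 7 + 2*d/(9*(5 + d + 2*G)) (E(G, d) = 7 + ((d + d)/(G + ((G + d) + 5)))/9 = 7 + ((2*d)/(G + (5 + G + d)))/9 = 7 + ((2*d)/(5 + d + 2*G))/9 = 7 + (2*d/(5 + d + 2*G))/9 = 7 + 2*d/(9*(5 + d + 2*G)))
D(P) = 8 + (-44 + P)/(P + (441 + 65*P)/(9*(7 + P))) (D(P) = 8 + (P - 44)/(P + (315 + 65*P + 126*1)/(9*(5 + P + 2*1))) = 8 + (-44 + P)/(P + (315 + 65*P + 126)/(9*(5 + P + 2))) = 8 + (-44 + P)/(P + (441 + 65*P)/(9*(7 + P))))
D(a(-4, -3)) + (787 - 2039) = (756 + 81*(7 - 1*(-3))**2 + 691*(7 - 1*(-3)))/(441 + 9*(7 - 1*(-3))**2 + 128*(7 - 1*(-3))) + (787 - 2039) = (756 + 81*(7 + 3)**2 + 691*(7 + 3))/(441 + 9*(7 + 3)**2 + 128*(7 + 3)) - 1252 = (756 + 81*10**2 + 691*10)/(441 + 9*10**2 + 128*10) - 1252 = (756 + 81*100 + 6910)/(441 + 9*100 + 1280) - 1252 = (756 + 8100 + 6910)/(441 + 900 + 1280) - 1252 = 15766/2621 - 1252 = -3265726/2621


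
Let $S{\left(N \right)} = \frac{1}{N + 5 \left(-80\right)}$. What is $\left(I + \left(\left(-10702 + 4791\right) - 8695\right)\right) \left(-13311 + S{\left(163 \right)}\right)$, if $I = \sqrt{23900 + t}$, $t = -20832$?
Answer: $\frac{46077665048}{237} - \frac{6309416 \sqrt{767}}{237} \approx 1.9368 \cdot 10^{8}$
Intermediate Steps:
$S{\left(N \right)} = \frac{1}{-400 + N}$ ($S{\left(N \right)} = \frac{1}{N - 400} = \frac{1}{-400 + N}$)
$I = 2 \sqrt{767}$ ($I = \sqrt{23900 - 20832} = \sqrt{3068} = 2 \sqrt{767} \approx 55.39$)
$\left(I + \left(\left(-10702 + 4791\right) - 8695\right)\right) \left(-13311 + S{\left(163 \right)}\right) = \left(2 \sqrt{767} + \left(\left(-10702 + 4791\right) - 8695\right)\right) \left(-13311 + \frac{1}{-400 + 163}\right) = \left(2 \sqrt{767} - 14606\right) \left(-13311 + \frac{1}{-237}\right) = \left(2 \sqrt{767} - 14606\right) \left(-13311 - \frac{1}{237}\right) = \left(-14606 + 2 \sqrt{767}\right) \left(- \frac{3154708}{237}\right) = \frac{46077665048}{237} - \frac{6309416 \sqrt{767}}{237}$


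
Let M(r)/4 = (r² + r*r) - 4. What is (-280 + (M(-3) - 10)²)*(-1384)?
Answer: -2541024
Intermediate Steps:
M(r) = -16 + 8*r² (M(r) = 4*((r² + r*r) - 4) = 4*((r² + r²) - 4) = 4*(2*r² - 4) = 4*(-4 + 2*r²) = -16 + 8*r²)
(-280 + (M(-3) - 10)²)*(-1384) = (-280 + ((-16 + 8*(-3)²) - 10)²)*(-1384) = (-280 + ((-16 + 8*9) - 10)²)*(-1384) = (-280 + ((-16 + 72) - 10)²)*(-1384) = (-280 + (56 - 10)²)*(-1384) = (-280 + 46²)*(-1384) = (-280 + 2116)*(-1384) = 1836*(-1384) = -2541024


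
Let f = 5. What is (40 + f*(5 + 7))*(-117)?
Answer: -11700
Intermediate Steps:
(40 + f*(5 + 7))*(-117) = (40 + 5*(5 + 7))*(-117) = (40 + 5*12)*(-117) = (40 + 60)*(-117) = 100*(-117) = -11700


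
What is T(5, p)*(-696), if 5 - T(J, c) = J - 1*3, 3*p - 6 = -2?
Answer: -2088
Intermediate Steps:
p = 4/3 (p = 2 + (1/3)*(-2) = 2 - 2/3 = 4/3 ≈ 1.3333)
T(J, c) = 8 - J (T(J, c) = 5 - (J - 1*3) = 5 - (J - 3) = 5 - (-3 + J) = 5 + (3 - J) = 8 - J)
T(5, p)*(-696) = (8 - 1*5)*(-696) = (8 - 5)*(-696) = 3*(-696) = -2088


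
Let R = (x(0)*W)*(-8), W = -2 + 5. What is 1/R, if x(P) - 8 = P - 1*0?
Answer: -1/192 ≈ -0.0052083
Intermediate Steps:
x(P) = 8 + P (x(P) = 8 + (P - 1*0) = 8 + (P + 0) = 8 + P)
W = 3
R = -192 (R = ((8 + 0)*3)*(-8) = (8*3)*(-8) = 24*(-8) = -192)
1/R = 1/(-192) = -1/192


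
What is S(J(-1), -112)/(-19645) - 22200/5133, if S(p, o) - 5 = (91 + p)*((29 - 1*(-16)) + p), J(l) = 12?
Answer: -155426836/33612595 ≈ -4.6241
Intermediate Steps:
S(p, o) = 5 + (45 + p)*(91 + p) (S(p, o) = 5 + (91 + p)*((29 - 1*(-16)) + p) = 5 + (91 + p)*((29 + 16) + p) = 5 + (91 + p)*(45 + p) = 5 + (45 + p)*(91 + p))
S(J(-1), -112)/(-19645) - 22200/5133 = (4100 + 12² + 136*12)/(-19645) - 22200/5133 = (4100 + 144 + 1632)*(-1/19645) - 22200*1/5133 = 5876*(-1/19645) - 7400/1711 = -5876/19645 - 7400/1711 = -155426836/33612595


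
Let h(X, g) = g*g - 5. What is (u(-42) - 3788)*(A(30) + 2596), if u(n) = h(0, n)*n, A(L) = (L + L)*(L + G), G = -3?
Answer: -327439856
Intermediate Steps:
A(L) = 2*L*(-3 + L) (A(L) = (L + L)*(L - 3) = (2*L)*(-3 + L) = 2*L*(-3 + L))
h(X, g) = -5 + g**2 (h(X, g) = g**2 - 5 = -5 + g**2)
u(n) = n*(-5 + n**2) (u(n) = (-5 + n**2)*n = n*(-5 + n**2))
(u(-42) - 3788)*(A(30) + 2596) = (-42*(-5 + (-42)**2) - 3788)*(2*30*(-3 + 30) + 2596) = (-42*(-5 + 1764) - 3788)*(2*30*27 + 2596) = (-42*1759 - 3788)*(1620 + 2596) = (-73878 - 3788)*4216 = -77666*4216 = -327439856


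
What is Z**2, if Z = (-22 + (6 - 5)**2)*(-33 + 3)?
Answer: 396900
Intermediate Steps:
Z = 630 (Z = (-22 + 1**2)*(-30) = (-22 + 1)*(-30) = -21*(-30) = 630)
Z**2 = 630**2 = 396900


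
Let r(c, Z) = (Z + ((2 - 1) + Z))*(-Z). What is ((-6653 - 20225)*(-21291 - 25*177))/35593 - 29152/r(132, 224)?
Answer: 2172457203887/111868799 ≈ 19420.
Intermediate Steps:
r(c, Z) = -Z*(1 + 2*Z) (r(c, Z) = (Z + (1 + Z))*(-Z) = (1 + 2*Z)*(-Z) = -Z*(1 + 2*Z))
((-6653 - 20225)*(-21291 - 25*177))/35593 - 29152/r(132, 224) = ((-6653 - 20225)*(-21291 - 25*177))/35593 - 29152*(-1/(224*(1 + 2*224))) = -26878*(-21291 - 4425)*(1/35593) - 29152*(-1/(224*(1 + 448))) = -26878*(-25716)*(1/35593) - 29152/((-1*224*449)) = 691194648*(1/35593) - 29152/(-100576) = 691194648/35593 - 29152*(-1/100576) = 691194648/35593 + 911/3143 = 2172457203887/111868799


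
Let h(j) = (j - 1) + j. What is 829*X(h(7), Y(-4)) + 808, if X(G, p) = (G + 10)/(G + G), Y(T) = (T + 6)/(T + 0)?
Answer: 40075/26 ≈ 1541.3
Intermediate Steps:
Y(T) = (6 + T)/T
h(j) = -1 + 2*j (h(j) = (-1 + j) + j = -1 + 2*j)
X(G, p) = (10 + G)/(2*G) (X(G, p) = (10 + G)/((2*G)) = (10 + G)*(1/(2*G)) = (10 + G)/(2*G))
829*X(h(7), Y(-4)) + 808 = 829*((10 + (-1 + 2*7))/(2*(-1 + 2*7))) + 808 = 829*((10 + (-1 + 14))/(2*(-1 + 14))) + 808 = 829*((½)*(10 + 13)/13) + 808 = 829*((½)*(1/13)*23) + 808 = 829*(23/26) + 808 = 19067/26 + 808 = 40075/26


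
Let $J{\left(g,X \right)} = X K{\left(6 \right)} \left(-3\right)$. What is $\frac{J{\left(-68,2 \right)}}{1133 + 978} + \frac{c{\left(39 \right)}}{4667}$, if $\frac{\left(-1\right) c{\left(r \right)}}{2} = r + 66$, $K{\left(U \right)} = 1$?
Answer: $- \frac{471312}{9852037} \approx -0.047839$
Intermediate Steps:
$J{\left(g,X \right)} = - 3 X$ ($J{\left(g,X \right)} = X 1 \left(-3\right) = X \left(-3\right) = - 3 X$)
$c{\left(r \right)} = -132 - 2 r$ ($c{\left(r \right)} = - 2 \left(r + 66\right) = - 2 \left(66 + r\right) = -132 - 2 r$)
$\frac{J{\left(-68,2 \right)}}{1133 + 978} + \frac{c{\left(39 \right)}}{4667} = \frac{\left(-3\right) 2}{1133 + 978} + \frac{-132 - 78}{4667} = - \frac{6}{2111} + \left(-132 - 78\right) \frac{1}{4667} = \left(-6\right) \frac{1}{2111} - \frac{210}{4667} = - \frac{6}{2111} - \frac{210}{4667} = - \frac{471312}{9852037}$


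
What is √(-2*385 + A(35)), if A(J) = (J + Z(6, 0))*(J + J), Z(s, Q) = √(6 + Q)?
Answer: √(1680 + 70*√6) ≈ 43.029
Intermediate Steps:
A(J) = 2*J*(J + √6) (A(J) = (J + √(6 + 0))*(J + J) = (J + √6)*(2*J) = 2*J*(J + √6))
√(-2*385 + A(35)) = √(-2*385 + 2*35*(35 + √6)) = √(-1*770 + (2450 + 70*√6)) = √(-770 + (2450 + 70*√6)) = √(1680 + 70*√6)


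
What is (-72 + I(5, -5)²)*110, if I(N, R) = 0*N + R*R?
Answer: 60830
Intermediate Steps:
I(N, R) = R² (I(N, R) = 0 + R² = R²)
(-72 + I(5, -5)²)*110 = (-72 + ((-5)²)²)*110 = (-72 + 25²)*110 = (-72 + 625)*110 = 553*110 = 60830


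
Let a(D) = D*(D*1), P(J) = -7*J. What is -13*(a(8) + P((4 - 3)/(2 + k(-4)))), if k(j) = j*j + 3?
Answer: -2483/3 ≈ -827.67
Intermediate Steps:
k(j) = 3 + j² (k(j) = j² + 3 = 3 + j²)
a(D) = D² (a(D) = D*D = D²)
-13*(a(8) + P((4 - 3)/(2 + k(-4)))) = -13*(8² - 7*(4 - 3)/(2 + (3 + (-4)²))) = -13*(64 - 7/(2 + (3 + 16))) = -13*(64 - 7/(2 + 19)) = -13*(64 - 7/21) = -13*(64 - 7*1/21) = -13*(64 - ⅓) = -13*191/3 = -2483/3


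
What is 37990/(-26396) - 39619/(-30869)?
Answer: -63465093/407409062 ≈ -0.15578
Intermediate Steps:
37990/(-26396) - 39619/(-30869) = 37990*(-1/26396) - 39619*(-1/30869) = -18995/13198 + 39619/30869 = -63465093/407409062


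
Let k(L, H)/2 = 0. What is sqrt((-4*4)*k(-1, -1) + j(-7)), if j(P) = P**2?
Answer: 7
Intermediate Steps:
k(L, H) = 0 (k(L, H) = 2*0 = 0)
sqrt((-4*4)*k(-1, -1) + j(-7)) = sqrt(-4*4*0 + (-7)**2) = sqrt(-16*0 + 49) = sqrt(0 + 49) = sqrt(49) = 7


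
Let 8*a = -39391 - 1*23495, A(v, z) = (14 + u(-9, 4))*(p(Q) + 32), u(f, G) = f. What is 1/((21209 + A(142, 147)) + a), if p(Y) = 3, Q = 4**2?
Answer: 4/54093 ≈ 7.3947e-5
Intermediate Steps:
Q = 16
A(v, z) = 175 (A(v, z) = (14 - 9)*(3 + 32) = 5*35 = 175)
a = -31443/4 (a = (-39391 - 1*23495)/8 = (-39391 - 23495)/8 = (1/8)*(-62886) = -31443/4 ≈ -7860.8)
1/((21209 + A(142, 147)) + a) = 1/((21209 + 175) - 31443/4) = 1/(21384 - 31443/4) = 1/(54093/4) = 4/54093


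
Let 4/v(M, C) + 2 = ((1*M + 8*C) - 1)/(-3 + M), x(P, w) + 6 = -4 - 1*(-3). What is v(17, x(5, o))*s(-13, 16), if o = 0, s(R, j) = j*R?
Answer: 2912/17 ≈ 171.29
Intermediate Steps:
s(R, j) = R*j
x(P, w) = -7 (x(P, w) = -6 + (-4 - 1*(-3)) = -6 + (-4 + 3) = -6 - 1 = -7)
v(M, C) = 4/(-2 + (-1 + M + 8*C)/(-3 + M)) (v(M, C) = 4/(-2 + ((1*M + 8*C) - 1)/(-3 + M)) = 4/(-2 + ((M + 8*C) - 1)/(-3 + M)) = 4/(-2 + (-1 + M + 8*C)/(-3 + M)))
v(17, x(5, o))*s(-13, 16) = (4*(-3 + 17)/(5 - 1*17 + 8*(-7)))*(-13*16) = (4*14/(5 - 17 - 56))*(-208) = (4*14/(-68))*(-208) = (4*(-1/68)*14)*(-208) = -14/17*(-208) = 2912/17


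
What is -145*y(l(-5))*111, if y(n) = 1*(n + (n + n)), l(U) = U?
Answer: 241425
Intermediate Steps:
y(n) = 3*n (y(n) = 1*(n + 2*n) = 1*(3*n) = 3*n)
-145*y(l(-5))*111 = -435*(-5)*111 = -145*(-15)*111 = 2175*111 = 241425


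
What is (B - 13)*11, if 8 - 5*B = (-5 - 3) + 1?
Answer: -110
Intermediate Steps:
B = 3 (B = 8/5 - ((-5 - 3) + 1)/5 = 8/5 - (-8 + 1)/5 = 8/5 - ⅕*(-7) = 8/5 + 7/5 = 3)
(B - 13)*11 = (3 - 13)*11 = -10*11 = -110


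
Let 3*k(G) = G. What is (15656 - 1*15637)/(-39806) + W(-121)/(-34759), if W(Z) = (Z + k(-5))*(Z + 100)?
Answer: -103200677/1383616754 ≈ -0.074588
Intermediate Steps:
k(G) = G/3
W(Z) = (100 + Z)*(-5/3 + Z) (W(Z) = (Z + (1/3)*(-5))*(Z + 100) = (Z - 5/3)*(100 + Z) = (-5/3 + Z)*(100 + Z) = (100 + Z)*(-5/3 + Z))
(15656 - 1*15637)/(-39806) + W(-121)/(-34759) = (15656 - 1*15637)/(-39806) + (-500/3 + (-121)**2 + (295/3)*(-121))/(-34759) = (15656 - 15637)*(-1/39806) + (-500/3 + 14641 - 35695/3)*(-1/34759) = 19*(-1/39806) + 2576*(-1/34759) = -19/39806 - 2576/34759 = -103200677/1383616754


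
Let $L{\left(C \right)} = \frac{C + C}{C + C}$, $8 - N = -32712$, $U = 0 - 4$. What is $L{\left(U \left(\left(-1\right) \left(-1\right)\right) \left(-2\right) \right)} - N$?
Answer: $-32719$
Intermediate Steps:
$U = -4$ ($U = 0 - 4 = -4$)
$N = 32720$ ($N = 8 - -32712 = 8 + 32712 = 32720$)
$L{\left(C \right)} = 1$ ($L{\left(C \right)} = \frac{2 C}{2 C} = 2 C \frac{1}{2 C} = 1$)
$L{\left(U \left(\left(-1\right) \left(-1\right)\right) \left(-2\right) \right)} - N = 1 - 32720 = -32719$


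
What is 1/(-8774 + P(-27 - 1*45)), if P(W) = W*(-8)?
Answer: -1/8198 ≈ -0.00012198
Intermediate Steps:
P(W) = -8*W
1/(-8774 + P(-27 - 1*45)) = 1/(-8774 - 8*(-27 - 1*45)) = 1/(-8774 - 8*(-27 - 45)) = 1/(-8774 - 8*(-72)) = 1/(-8774 + 576) = 1/(-8198) = -1/8198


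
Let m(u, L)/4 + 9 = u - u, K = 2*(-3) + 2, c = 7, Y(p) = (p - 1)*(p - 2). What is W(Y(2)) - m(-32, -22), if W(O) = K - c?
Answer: 25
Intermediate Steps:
Y(p) = (-1 + p)*(-2 + p)
K = -4 (K = -6 + 2 = -4)
m(u, L) = -36 (m(u, L) = -36 + 4*(u - u) = -36 + 4*0 = -36 + 0 = -36)
W(O) = -11 (W(O) = -4 - 1*7 = -4 - 7 = -11)
W(Y(2)) - m(-32, -22) = -11 - 1*(-36) = -11 + 36 = 25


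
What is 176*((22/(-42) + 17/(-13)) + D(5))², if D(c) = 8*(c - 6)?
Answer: 1267878656/74529 ≈ 17012.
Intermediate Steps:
D(c) = -48 + 8*c (D(c) = 8*(-6 + c) = -48 + 8*c)
176*((22/(-42) + 17/(-13)) + D(5))² = 176*((22/(-42) + 17/(-13)) + (-48 + 8*5))² = 176*((22*(-1/42) + 17*(-1/13)) + (-48 + 40))² = 176*((-11/21 - 17/13) - 8)² = 176*(-500/273 - 8)² = 176*(-2684/273)² = 176*(7203856/74529) = 1267878656/74529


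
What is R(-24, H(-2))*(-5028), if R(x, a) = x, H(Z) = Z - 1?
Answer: 120672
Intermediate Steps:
H(Z) = -1 + Z
R(-24, H(-2))*(-5028) = -24*(-5028) = 120672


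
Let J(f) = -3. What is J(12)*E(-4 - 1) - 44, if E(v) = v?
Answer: -29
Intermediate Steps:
J(12)*E(-4 - 1) - 44 = -3*(-4 - 1) - 44 = -3*(-5) - 44 = 15 - 44 = -29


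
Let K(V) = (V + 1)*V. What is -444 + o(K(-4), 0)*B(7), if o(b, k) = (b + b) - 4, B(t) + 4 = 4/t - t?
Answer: -4568/7 ≈ -652.57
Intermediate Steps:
B(t) = -4 - t + 4/t (B(t) = -4 + (4/t - t) = -4 + (-t + 4/t) = -4 - t + 4/t)
K(V) = V*(1 + V) (K(V) = (1 + V)*V = V*(1 + V))
o(b, k) = -4 + 2*b (o(b, k) = 2*b - 4 = -4 + 2*b)
-444 + o(K(-4), 0)*B(7) = -444 + (-4 + 2*(-4*(1 - 4)))*(-4 - 1*7 + 4/7) = -444 + (-4 + 2*(-4*(-3)))*(-4 - 7 + 4*(1/7)) = -444 + (-4 + 2*12)*(-4 - 7 + 4/7) = -444 + (-4 + 24)*(-73/7) = -444 + 20*(-73/7) = -444 - 1460/7 = -4568/7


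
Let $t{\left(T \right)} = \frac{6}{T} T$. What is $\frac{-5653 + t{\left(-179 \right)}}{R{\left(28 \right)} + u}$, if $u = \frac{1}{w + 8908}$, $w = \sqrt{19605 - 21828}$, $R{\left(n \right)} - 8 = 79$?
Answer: $\frac{5647 \left(- 3 \sqrt{247} + 8908 i\right)}{- 774997 i + 261 \sqrt{247}} \approx -64.908 - 4.4319 \cdot 10^{-7} i$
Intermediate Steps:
$R{\left(n \right)} = 87$ ($R{\left(n \right)} = 8 + 79 = 87$)
$w = 3 i \sqrt{247}$ ($w = \sqrt{-2223} = 3 i \sqrt{247} \approx 47.149 i$)
$t{\left(T \right)} = 6$
$u = \frac{1}{8908 + 3 i \sqrt{247}}$ ($u = \frac{1}{3 i \sqrt{247} + 8908} = \frac{1}{8908 + 3 i \sqrt{247}} \approx 0.00011226 - 5.942 \cdot 10^{-7} i$)
$\frac{-5653 + t{\left(-179 \right)}}{R{\left(28 \right)} + u} = \frac{-5653 + 6}{87 + \left(\frac{8908}{79354687} - \frac{3 i \sqrt{247}}{79354687}\right)} = - \frac{5647}{\frac{6903866677}{79354687} - \frac{3 i \sqrt{247}}{79354687}}$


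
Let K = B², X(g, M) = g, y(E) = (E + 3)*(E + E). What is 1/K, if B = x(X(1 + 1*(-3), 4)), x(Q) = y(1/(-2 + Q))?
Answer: 64/121 ≈ 0.52893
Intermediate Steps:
y(E) = 2*E*(3 + E) (y(E) = (3 + E)*(2*E) = 2*E*(3 + E))
x(Q) = 2*(3 + 1/(-2 + Q))/(-2 + Q)
B = -11/8 (B = 2*(-5 + 3*(1 + 1*(-3)))/(-2 + (1 + 1*(-3)))² = 2*(-5 + 3*(1 - 3))/(-2 + (1 - 3))² = 2*(-5 + 3*(-2))/(-2 - 2)² = 2*(-5 - 6)/(-4)² = 2*(1/16)*(-11) = -11/8 ≈ -1.3750)
K = 121/64 (K = (-11/8)² = 121/64 ≈ 1.8906)
1/K = 1/(121/64) = 64/121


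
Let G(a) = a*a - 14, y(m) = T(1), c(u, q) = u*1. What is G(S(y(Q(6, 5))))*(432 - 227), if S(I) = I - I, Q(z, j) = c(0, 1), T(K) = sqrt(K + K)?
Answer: -2870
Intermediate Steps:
c(u, q) = u
T(K) = sqrt(2)*sqrt(K) (T(K) = sqrt(2*K) = sqrt(2)*sqrt(K))
Q(z, j) = 0
y(m) = sqrt(2) (y(m) = sqrt(2)*sqrt(1) = sqrt(2)*1 = sqrt(2))
S(I) = 0
G(a) = -14 + a**2 (G(a) = a**2 - 14 = -14 + a**2)
G(S(y(Q(6, 5))))*(432 - 227) = (-14 + 0**2)*(432 - 227) = (-14 + 0)*205 = -14*205 = -2870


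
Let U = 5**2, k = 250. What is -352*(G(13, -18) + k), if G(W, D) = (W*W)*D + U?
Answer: 973984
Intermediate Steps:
U = 25
G(W, D) = 25 + D*W**2 (G(W, D) = (W*W)*D + 25 = W**2*D + 25 = D*W**2 + 25 = 25 + D*W**2)
-352*(G(13, -18) + k) = -352*((25 - 18*13**2) + 250) = -352*((25 - 18*169) + 250) = -352*((25 - 3042) + 250) = -352*(-3017 + 250) = -352*(-2767) = 973984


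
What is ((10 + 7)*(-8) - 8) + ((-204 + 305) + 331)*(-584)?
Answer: -252432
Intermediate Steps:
((10 + 7)*(-8) - 8) + ((-204 + 305) + 331)*(-584) = (17*(-8) - 8) + (101 + 331)*(-584) = (-136 - 8) + 432*(-584) = -144 - 252288 = -252432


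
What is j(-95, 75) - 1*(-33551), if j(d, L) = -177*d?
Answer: 50366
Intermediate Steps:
j(-95, 75) - 1*(-33551) = -177*(-95) - 1*(-33551) = 16815 + 33551 = 50366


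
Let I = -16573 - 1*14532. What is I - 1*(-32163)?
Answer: 1058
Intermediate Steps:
I = -31105 (I = -16573 - 14532 = -31105)
I - 1*(-32163) = -31105 - 1*(-32163) = -31105 + 32163 = 1058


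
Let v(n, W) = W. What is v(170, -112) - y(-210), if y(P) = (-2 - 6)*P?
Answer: -1792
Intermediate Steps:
y(P) = -8*P
v(170, -112) - y(-210) = -112 - (-8)*(-210) = -112 - 1*1680 = -112 - 1680 = -1792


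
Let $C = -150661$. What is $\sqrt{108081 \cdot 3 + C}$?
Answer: $\sqrt{173582} \approx 416.63$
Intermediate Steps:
$\sqrt{108081 \cdot 3 + C} = \sqrt{108081 \cdot 3 - 150661} = \sqrt{324243 - 150661} = \sqrt{173582}$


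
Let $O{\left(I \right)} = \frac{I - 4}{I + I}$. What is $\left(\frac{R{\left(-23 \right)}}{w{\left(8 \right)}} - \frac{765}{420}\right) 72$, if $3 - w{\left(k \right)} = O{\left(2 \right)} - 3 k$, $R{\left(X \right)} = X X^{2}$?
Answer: $- \frac{12314826}{385} \approx -31987.0$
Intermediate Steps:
$O{\left(I \right)} = \frac{-4 + I}{2 I}$
$R{\left(X \right)} = X^{3}$
$w{\left(k \right)} = \frac{7}{2} + 3 k$ ($w{\left(k \right)} = 3 - \left(\frac{-4 + 2}{2 \cdot 2} - 3 k\right) = 3 - \left(\frac{1}{2} \cdot \frac{1}{2} \left(-2\right) - 3 k\right) = 3 - \left(- \frac{1}{2} - 3 k\right) = 3 + \left(\frac{1}{2} + 3 k\right) = \frac{7}{2} + 3 k$)
$\left(\frac{R{\left(-23 \right)}}{w{\left(8 \right)}} - \frac{765}{420}\right) 72 = \left(\frac{\left(-23\right)^{3}}{\frac{7}{2} + 3 \cdot 8} - \frac{765}{420}\right) 72 = \left(- \frac{12167}{\frac{7}{2} + 24} - \frac{51}{28}\right) 72 = \left(- \frac{12167}{\frac{55}{2}} - \frac{51}{28}\right) 72 = \left(\left(-12167\right) \frac{2}{55} - \frac{51}{28}\right) 72 = \left(- \frac{24334}{55} - \frac{51}{28}\right) 72 = \left(- \frac{684157}{1540}\right) 72 = - \frac{12314826}{385}$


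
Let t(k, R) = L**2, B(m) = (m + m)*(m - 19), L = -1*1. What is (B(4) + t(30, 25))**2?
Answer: 14161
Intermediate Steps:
L = -1
B(m) = 2*m*(-19 + m) (B(m) = (2*m)*(-19 + m) = 2*m*(-19 + m))
t(k, R) = 1 (t(k, R) = (-1)**2 = 1)
(B(4) + t(30, 25))**2 = (2*4*(-19 + 4) + 1)**2 = (2*4*(-15) + 1)**2 = (-120 + 1)**2 = (-119)**2 = 14161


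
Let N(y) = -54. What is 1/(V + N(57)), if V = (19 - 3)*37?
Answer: 1/538 ≈ 0.0018587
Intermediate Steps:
V = 592 (V = 16*37 = 592)
1/(V + N(57)) = 1/(592 - 54) = 1/538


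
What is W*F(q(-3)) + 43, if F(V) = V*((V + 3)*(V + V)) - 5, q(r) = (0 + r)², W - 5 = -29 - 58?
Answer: -158955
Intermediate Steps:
W = -82 (W = 5 + (-29 - 58) = 5 - 87 = -82)
q(r) = r²
F(V) = -5 + 2*V²*(3 + V) (F(V) = V*((3 + V)*(2*V)) - 5 = V*(2*V*(3 + V)) - 5 = 2*V²*(3 + V) - 5 = -5 + 2*V²*(3 + V))
W*F(q(-3)) + 43 = -82*(-5 + 2*((-3)²)³ + 6*((-3)²)²) + 43 = -82*(-5 + 2*9³ + 6*9²) + 43 = -82*(-5 + 2*729 + 6*81) + 43 = -82*(-5 + 1458 + 486) + 43 = -82*1939 + 43 = -158998 + 43 = -158955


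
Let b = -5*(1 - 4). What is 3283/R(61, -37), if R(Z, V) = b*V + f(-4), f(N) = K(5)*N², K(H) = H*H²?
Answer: 3283/1445 ≈ 2.2720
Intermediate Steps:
b = 15 (b = -5*(-3) = 15)
K(H) = H³
f(N) = 125*N² (f(N) = 5³*N² = 125*N²)
R(Z, V) = 2000 + 15*V (R(Z, V) = 15*V + 125*(-4)² = 15*V + 125*16 = 15*V + 2000 = 2000 + 15*V)
3283/R(61, -37) = 3283/(2000 + 15*(-37)) = 3283/(2000 - 555) = 3283/1445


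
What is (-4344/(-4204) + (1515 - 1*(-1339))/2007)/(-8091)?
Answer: -5179156/17066807487 ≈ -0.00030346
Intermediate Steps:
(-4344/(-4204) + (1515 - 1*(-1339))/2007)/(-8091) = (-4344*(-1/4204) + (1515 + 1339)*(1/2007))*(-1/8091) = (1086/1051 + 2854*(1/2007))*(-1/8091) = (1086/1051 + 2854/2007)*(-1/8091) = (5179156/2109357)*(-1/8091) = -5179156/17066807487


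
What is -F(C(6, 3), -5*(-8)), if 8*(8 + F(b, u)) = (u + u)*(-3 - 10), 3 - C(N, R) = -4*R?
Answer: 138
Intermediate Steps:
C(N, R) = 3 + 4*R (C(N, R) = 3 - (-4)*R = 3 + 4*R)
F(b, u) = -8 - 13*u/4 (F(b, u) = -8 + ((u + u)*(-3 - 10))/8 = -8 + ((2*u)*(-13))/8 = -8 + (-26*u)/8 = -8 - 13*u/4)
-F(C(6, 3), -5*(-8)) = -(-8 - (-65)*(-8)/4) = -(-8 - 13/4*40) = -(-8 - 130) = -1*(-138) = 138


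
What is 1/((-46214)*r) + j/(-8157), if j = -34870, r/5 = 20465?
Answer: 164894914060343/38573209465350 ≈ 4.2749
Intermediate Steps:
r = 102325 (r = 5*20465 = 102325)
1/((-46214)*r) + j/(-8157) = 1/(-46214*102325) - 34870/(-8157) = -1/46214*1/102325 - 34870*(-1/8157) = -1/4728847550 + 34870/8157 = 164894914060343/38573209465350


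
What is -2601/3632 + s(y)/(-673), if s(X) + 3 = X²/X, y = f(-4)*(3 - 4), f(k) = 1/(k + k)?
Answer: -1740031/2444336 ≈ -0.71186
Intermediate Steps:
f(k) = 1/(2*k)
y = ⅛ (y = ((½)/(-4))*(3 - 4) = ((½)*(-¼))*(-1) = -⅛*(-1) = ⅛ ≈ 0.12500)
s(X) = -3 + X (s(X) = -3 + X²/X = -3 + X)
-2601/3632 + s(y)/(-673) = -2601/3632 + (-3 + ⅛)/(-673) = -2601*1/3632 - 23/8*(-1/673) = -2601/3632 + 23/5384 = -1740031/2444336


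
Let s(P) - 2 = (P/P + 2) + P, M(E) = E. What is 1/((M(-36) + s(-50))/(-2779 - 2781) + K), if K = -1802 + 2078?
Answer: 5560/1534641 ≈ 0.0036230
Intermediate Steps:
s(P) = 5 + P (s(P) = 2 + ((P/P + 2) + P) = 2 + ((1 + 2) + P) = 2 + (3 + P) = 5 + P)
K = 276
1/((M(-36) + s(-50))/(-2779 - 2781) + K) = 1/((-36 + (5 - 50))/(-2779 - 2781) + 276) = 1/((-36 - 45)/(-5560) + 276) = 1/(-81*(-1/5560) + 276) = 1/(81/5560 + 276) = 1/(1534641/5560) = 5560/1534641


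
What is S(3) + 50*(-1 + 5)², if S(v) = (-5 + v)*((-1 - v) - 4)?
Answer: 816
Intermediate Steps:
S(v) = (-5 + v)*(-5 - v)
S(3) + 50*(-1 + 5)² = (25 - 1*3²) + 50*(-1 + 5)² = (25 - 1*9) + 50*4² = (25 - 9) + 50*16 = 16 + 800 = 816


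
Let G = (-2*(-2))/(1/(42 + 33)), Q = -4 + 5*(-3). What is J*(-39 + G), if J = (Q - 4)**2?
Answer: 138069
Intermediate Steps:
Q = -19 (Q = -4 - 15 = -19)
G = 300 (G = 4/(1/75) = 4*75 = 300)
J = 529 (J = (-19 - 4)**2 = (-23)**2 = 529)
J*(-39 + G) = 529*(-39 + 300) = 529*261 = 138069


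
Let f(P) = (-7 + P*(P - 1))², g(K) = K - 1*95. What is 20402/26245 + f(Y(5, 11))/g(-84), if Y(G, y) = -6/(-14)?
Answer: 5460825033/11279549855 ≈ 0.48414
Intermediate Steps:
Y(G, y) = 3/7 (Y(G, y) = -6*(-1/14) = 3/7)
g(K) = -95 + K (g(K) = K - 95 = -95 + K)
f(P) = (-7 + P*(-1 + P))²
20402/26245 + f(Y(5, 11))/g(-84) = 20402/26245 + (7 + 3/7 - (3/7)²)²/(-95 - 84) = 20402*(1/26245) + (7 + 3/7 - 1*9/49)²/(-179) = 20402/26245 + (7 + 3/7 - 9/49)²*(-1/179) = 20402/26245 + (355/49)²*(-1/179) = 20402/26245 + (126025/2401)*(-1/179) = 20402/26245 - 126025/429779 = 5460825033/11279549855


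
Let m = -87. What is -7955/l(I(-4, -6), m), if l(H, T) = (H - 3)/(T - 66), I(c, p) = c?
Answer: -1217115/7 ≈ -1.7387e+5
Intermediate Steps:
l(H, T) = (-3 + H)/(-66 + T)
-7955/l(I(-4, -6), m) = -7955*(-66 - 87)/(-3 - 4) = -7955/(-7/(-153)) = -7955/((-1/153*(-7))) = -7955/7/153 = -7955*153/7 = -1217115/7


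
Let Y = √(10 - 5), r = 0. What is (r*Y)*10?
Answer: 0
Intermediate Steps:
Y = √5 ≈ 2.2361
(r*Y)*10 = (0*√5)*10 = 0*10 = 0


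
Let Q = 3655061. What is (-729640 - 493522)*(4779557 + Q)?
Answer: -10316904222116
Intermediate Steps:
(-729640 - 493522)*(4779557 + Q) = (-729640 - 493522)*(4779557 + 3655061) = -1223162*8434618 = -10316904222116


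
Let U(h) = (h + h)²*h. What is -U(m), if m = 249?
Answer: -61752996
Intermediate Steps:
U(h) = 4*h³ (U(h) = (2*h)²*h = (4*h²)*h = 4*h³)
-U(m) = -4*249³ = -4*15438249 = -1*61752996 = -61752996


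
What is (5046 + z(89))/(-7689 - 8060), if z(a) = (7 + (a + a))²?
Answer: -39271/15749 ≈ -2.4936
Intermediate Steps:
z(a) = (7 + 2*a)²
(5046 + z(89))/(-7689 - 8060) = (5046 + (7 + 2*89)²)/(-7689 - 8060) = (5046 + (7 + 178)²)/(-15749) = (5046 + 185²)*(-1/15749) = (5046 + 34225)*(-1/15749) = 39271*(-1/15749) = -39271/15749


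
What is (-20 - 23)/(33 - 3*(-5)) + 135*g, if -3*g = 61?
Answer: -131803/48 ≈ -2745.9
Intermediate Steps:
g = -61/3 (g = -⅓*61 = -61/3 ≈ -20.333)
(-20 - 23)/(33 - 3*(-5)) + 135*g = (-20 - 23)/(33 - 3*(-5)) + 135*(-61/3) = -43/(33 + 15) - 2745 = -43/48 - 2745 = -131803/48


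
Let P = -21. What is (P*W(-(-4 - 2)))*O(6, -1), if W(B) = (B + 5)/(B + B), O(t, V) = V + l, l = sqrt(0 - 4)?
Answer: 77/4 - 77*I/2 ≈ 19.25 - 38.5*I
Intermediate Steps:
l = 2*I (l = sqrt(-4) = 2*I ≈ 2.0*I)
O(t, V) = V + 2*I
W(B) = (5 + B)/(2*B) (W(B) = (5 + B)/((2*B)) = (5 + B)*(1/(2*B)) = (5 + B)/(2*B))
(P*W(-(-4 - 2)))*O(6, -1) = (-21*(5 - (-4 - 2))/(2*((-(-4 - 2)))))*(-1 + 2*I) = (-21*(5 - 1*(-6))/(2*((-1*(-6)))))*(-1 + 2*I) = (-21*(5 + 6)/(2*6))*(-1 + 2*I) = (-21*11/(2*6))*(-1 + 2*I) = (-21*11/12)*(-1 + 2*I) = -77*(-1 + 2*I)/4 = 77/4 - 77*I/2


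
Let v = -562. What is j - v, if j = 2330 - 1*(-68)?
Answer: 2960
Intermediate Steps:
j = 2398 (j = 2330 + 68 = 2398)
j - v = 2398 - 1*(-562) = 2398 + 562 = 2960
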